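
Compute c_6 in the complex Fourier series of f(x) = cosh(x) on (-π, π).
Compute the real Fourier coefficients first: a_6 = 2·sinh(π)/(37·π), b_6 = 0.
Then c_6 = (a_6 − i·b_6)/2 = sinh(π)/(37·π).

Final answer: sinh(π)/(37·π)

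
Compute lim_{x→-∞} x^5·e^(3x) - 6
The product is a 0·∞ indeterminate form at x → -∞.
Rewrite the product as x^5 / e^(-3x) (an ∞/∞ form) and apply L'Hôpital, or use the standard hierarchy e^(3|x|) ≫ |x^5| as x → -∞.
The indeterminate product → 0, so the limit = -6.

Final answer: -6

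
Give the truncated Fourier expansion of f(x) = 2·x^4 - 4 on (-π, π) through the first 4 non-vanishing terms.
(96 - 16·π^2)·cos(x) + (-6 + 4·π^2)·cos(2·x) + (32/27 - 16·π^2/9)·cos(3·x) - 4 + 2·π^4/5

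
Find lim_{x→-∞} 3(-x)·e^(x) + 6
The product is a 0·∞ indeterminate form at x → -∞.
Rewrite the product as 3(-x) / e^(-x) (an ∞/∞ form) and apply L'Hôpital, or use the standard hierarchy e^(|x|) ≫ |(-x)| as x → -∞.
The indeterminate product → 0, so the limit = 6.

Final answer: 6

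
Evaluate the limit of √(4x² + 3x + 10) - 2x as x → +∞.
As x → +∞: multiply by the conjugate to get (3x+10)/(√(4x²+3x+10)+2x); the denominator ~ 4x, so the limit is 3/4.
Limit = 3/4.

Final answer: 3/4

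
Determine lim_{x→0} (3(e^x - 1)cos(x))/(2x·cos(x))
Both numerator and denominator → 0 as x → 0; this is a 0/0 indeterminate form.
Expand each to leading order near x = 0: numerator ~ 3·x, denominator ~ 2·x.
The limit of the ratio is 3/2.

Final answer: 3/2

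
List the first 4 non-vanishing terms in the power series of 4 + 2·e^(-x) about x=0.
-x^3/3 + x^2 - 2·x + 6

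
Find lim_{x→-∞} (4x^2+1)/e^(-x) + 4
The quotient is an ∞/∞ indeterminate form as x → -∞.
Compare growth rates of the dominant terms (exponentials ≫ polynomials ≫ logarithms), or apply L'Hôpital's rule; the quotient → 0.
Adding the constant: 0 + 4 = 4. Limit = 4.

Final answer: 4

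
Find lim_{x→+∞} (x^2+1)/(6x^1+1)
This is an ∞/∞ indeterminate form as x → +∞.
Divide numerator and denominator by x^2 and let the lower-order terms vanish; the numerator's degree 2 exceeds the denominator's degree 1, so the quotient diverges.
Limit = ∞.

Final answer: ∞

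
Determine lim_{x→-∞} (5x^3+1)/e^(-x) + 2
The quotient is an ∞/∞ indeterminate form as x → -∞.
Compare growth rates of the dominant terms (exponentials ≫ polynomials ≫ logarithms), or apply L'Hôpital's rule; the quotient → 0.
Adding the constant: 0 + 2 = 2. Limit = 2.

Final answer: 2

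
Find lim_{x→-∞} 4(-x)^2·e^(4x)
This is a 0·∞ indeterminate form at x → -∞.
Rewrite the product as 4(-x)^2 / e^(-4x) (an ∞/∞ form) and apply L'Hôpital, or use the standard hierarchy e^(4|x|) ≫ |(-x)^2| as x → -∞.
The indeterminate product → 0, so the limit = 0.

Final answer: 0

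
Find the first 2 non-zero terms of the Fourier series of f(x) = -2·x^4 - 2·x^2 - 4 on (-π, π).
(-88 + 16·π^2)·cos(x) - 2·π^4/5 - 2·π^2/3 - 4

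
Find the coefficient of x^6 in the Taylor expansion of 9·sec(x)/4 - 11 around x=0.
Expand to order 6: 9·sec(x)/4 - 11 = 61·x^6/320 + 15·x^4/32 + 9·x^2/8 - 35/4 + O(x^7).
The coefficient of x^6 is 61/320.

Final answer: 61/320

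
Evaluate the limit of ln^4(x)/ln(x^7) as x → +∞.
This is an ∞/∞ indeterminate form as x → +∞.
Write ln(x^7) = 7·ln(x), reducing the quotient to ln^3(x)/7 → ∞.
Limit = ∞.

Final answer: ∞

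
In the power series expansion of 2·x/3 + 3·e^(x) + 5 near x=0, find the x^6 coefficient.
Expand to order 6: 2·x/3 + 3·e^(x) + 5 = x^6/240 + x^5/40 + x^4/8 + x^3/2 + 3·x^2/2 + 11·x/3 + 8 + O(x^7).
The coefficient of x^6 is 1/240.

Final answer: 1/240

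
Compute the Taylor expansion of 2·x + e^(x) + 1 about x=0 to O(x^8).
x^7/5040 + x^6/720 + x^5/120 + x^4/24 + x^3/6 + x^2/2 + 3·x + 2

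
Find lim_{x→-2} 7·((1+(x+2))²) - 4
Direct substitution at x = -2 gives 3.

Final answer: 3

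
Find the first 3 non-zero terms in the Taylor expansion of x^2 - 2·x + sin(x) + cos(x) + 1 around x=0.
x^2/2 - x + 2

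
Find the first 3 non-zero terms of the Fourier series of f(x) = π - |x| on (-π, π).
4·cos(x)/π + 4·cos(3·x)/(9·π) + π/2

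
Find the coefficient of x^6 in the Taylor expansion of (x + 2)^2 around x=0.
Expand to order 6: (x + 2)^2 = x^2 + 4·x + 4 + O(x^7).
The coefficient of x^6 is 0.

Final answer: 0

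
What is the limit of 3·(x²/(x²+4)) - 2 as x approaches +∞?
Evaluate the dominant behaviour as x → +∞; each term tends to a finite value or vanishes.
Limit = 1.

Final answer: 1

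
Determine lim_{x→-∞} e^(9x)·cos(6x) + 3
Evaluate the dominant behaviour as x → -∞; each term tends to a finite value or vanishes.
Limit = 3.

Final answer: 3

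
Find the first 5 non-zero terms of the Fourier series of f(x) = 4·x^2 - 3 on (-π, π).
-16·cos(x) + 4·cos(2·x) - 16·cos(3·x)/9 + cos(4·x) - 3 + 4·π^2/3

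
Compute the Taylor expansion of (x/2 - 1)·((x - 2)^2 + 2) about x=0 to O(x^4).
x^3/2 - 3·x^2 + 7·x - 6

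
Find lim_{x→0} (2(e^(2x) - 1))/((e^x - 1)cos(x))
Both numerator and denominator → 0 as x → 0; this is a 0/0 indeterminate form.
Expand each to leading order near x = 0: numerator ~ 4·x, denominator ~ x.
The limit of the ratio is 4.

Final answer: 4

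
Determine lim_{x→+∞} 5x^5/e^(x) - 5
The quotient is an ∞/∞ indeterminate form as x → +∞.
The exponential denominator e^(x) dominates the polynomial numerator (e^x ≫ x^5 as x → ∞), so the quotient → 0.
Adding the constant: 0 - 5 = -5. Limit = -5.

Final answer: -5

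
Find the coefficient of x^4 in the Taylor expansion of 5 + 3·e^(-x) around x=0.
Expand to order 4: 5 + 3·e^(-x) = x^4/8 - x^3/2 + 3·x^2/2 - 3·x + 8 + O(x^5).
The coefficient of x^4 is 1/8.

Final answer: 1/8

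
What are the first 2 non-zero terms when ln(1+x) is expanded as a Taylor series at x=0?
-x^2/2 + x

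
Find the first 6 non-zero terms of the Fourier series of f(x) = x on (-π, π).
2·sin(x) - sin(2·x) + 2·sin(3·x)/3 - sin(4·x)/2 + 2·sin(5·x)/5 - sin(6·x)/3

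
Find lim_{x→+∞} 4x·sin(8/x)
As x → +∞: let u = 8/x → 0⁺; then 4·x·sin(8/x) = 4·8·sin(u)/u → 4·8·1 = 32.
Limit = 32.

Final answer: 32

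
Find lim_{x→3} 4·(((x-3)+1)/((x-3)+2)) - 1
Direct substitution at x = 3 gives 1.

Final answer: 1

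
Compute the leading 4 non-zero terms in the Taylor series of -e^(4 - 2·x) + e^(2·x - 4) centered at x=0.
x^3·(4·e^(-4)/3 + 4·e^(4)/3) + x^2·(-2·e^(4) + 2·e^(-4)) + x·(2·e^(-4) + 2·e^(4)) - e^(4) + e^(-4)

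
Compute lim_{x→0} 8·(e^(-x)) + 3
Direct substitution at x = 0 gives 11.

Final answer: 11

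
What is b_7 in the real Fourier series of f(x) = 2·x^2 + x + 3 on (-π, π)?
b_7 = (1/π) ∫_{-π}^{π} f(x)·sin(7x) dx.
Evaluate the integral (use parity and integration by parts as needed): b_7 = 2/7.

Final answer: 2/7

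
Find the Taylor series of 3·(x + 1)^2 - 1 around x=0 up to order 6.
3·x^2 + 6·x + 2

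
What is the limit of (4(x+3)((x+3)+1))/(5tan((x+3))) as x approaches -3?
Both numerator and denominator → 0 as x → -3; this is a 0/0 indeterminate form.
Expand each to leading order near x = -3: numerator ~ 4·(x + 3), denominator ~ 5·(x + 3).
The limit of the ratio is 4/5.

Final answer: 4/5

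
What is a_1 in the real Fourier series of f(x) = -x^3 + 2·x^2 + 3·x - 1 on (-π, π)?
a_1 = (1/π) ∫_{-π}^{π} f(x)·cos(1x) dx.
Evaluate the integral (use parity and integration by parts as needed): a_1 = -8.

Final answer: -8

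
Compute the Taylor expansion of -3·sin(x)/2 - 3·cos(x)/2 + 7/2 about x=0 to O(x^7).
x^6/480 - x^5/80 - x^4/16 + x^3/4 + 3·x^2/4 - 3·x/2 + 2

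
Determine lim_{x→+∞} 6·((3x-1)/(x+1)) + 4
Evaluate the dominant behaviour as x → +∞; each term tends to a finite value or vanishes.
Limit = 22.

Final answer: 22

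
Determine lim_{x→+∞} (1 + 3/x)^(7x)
As x → +∞: write (1 + 3/x)^(7x) = ((1 + 3/x)^x)^7 → (e^3)^7 = e^21.
Limit = e^(21).

Final answer: e^(21)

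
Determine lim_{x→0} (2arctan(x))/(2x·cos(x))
Both numerator and denominator → 0 as x → 0; this is a 0/0 indeterminate form.
Expand each to leading order near x = 0: numerator ~ 2·x, denominator ~ 2·x.
The limit of the ratio is 1.

Final answer: 1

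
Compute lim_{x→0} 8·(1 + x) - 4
Direct substitution at x = 0 gives 4.

Final answer: 4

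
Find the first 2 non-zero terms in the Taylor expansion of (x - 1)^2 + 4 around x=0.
5 - 2·x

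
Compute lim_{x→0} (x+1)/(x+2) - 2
Direct substitution at x = 0 gives -3/2.

Final answer: -3/2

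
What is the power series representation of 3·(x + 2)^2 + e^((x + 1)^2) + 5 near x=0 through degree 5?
13·e·x^5/5 + 19·e·x^4/6 + 10·e·x^3/3 + x^2·(3 + 3·e) + x·(2·e + 12) + e + 17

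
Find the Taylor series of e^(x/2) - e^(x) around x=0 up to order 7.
-127·x^7/645120 - 7·x^6/5120 - 31·x^5/3840 - 5·x^4/128 - 7·x^3/48 - 3·x^2/8 - x/2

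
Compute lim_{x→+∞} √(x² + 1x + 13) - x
This is an ∞ − ∞ indeterminate form.
Multiply and divide by the conjugate √(x²+1x + 13) + x; the x² terms cancel, leaving (1x + 13)/(√(x²+1x + 13)+x) → 1/2.
Limit = 1/2.

Final answer: 1/2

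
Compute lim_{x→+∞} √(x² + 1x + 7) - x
As x → +∞: multiply by the conjugate to get (1x+7)/(√(x²+1x+7)+x); the denominator ~ 2x, so the limit is 1/2.
Limit = 1/2.

Final answer: 1/2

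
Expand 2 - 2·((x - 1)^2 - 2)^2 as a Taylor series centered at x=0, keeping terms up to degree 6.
-2·x^4 + 8·x^3 - 4·x^2 - 8·x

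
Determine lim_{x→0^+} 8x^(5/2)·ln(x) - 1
The product is a 0·∞ indeterminate form at x → 0⁺.
Rewrite the product as 8·ln(x) / x^(-5/2) and apply L'Hôpital, or use the standard hierarchy x^(-5/2) ≫ |ln x| as x → 0⁺.
The indeterminate product → 0, so the limit = -1.

Final answer: -1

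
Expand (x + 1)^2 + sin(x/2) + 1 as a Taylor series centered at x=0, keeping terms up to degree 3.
-x^3/48 + x^2 + 5·x/2 + 2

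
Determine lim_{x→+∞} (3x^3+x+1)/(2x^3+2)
This is an ∞/∞ indeterminate form as x → +∞.
Divide numerator and denominator by x^3 and let the lower-order terms vanish; the leading terms give 3/2.
Limit = 3/2.

Final answer: 3/2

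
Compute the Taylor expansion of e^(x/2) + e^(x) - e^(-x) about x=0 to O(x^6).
13·x^5/768 + x^4/384 + 17·x^3/48 + x^2/8 + 5·x/2 + 1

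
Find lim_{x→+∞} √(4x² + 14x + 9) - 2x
As x → +∞: multiply by the conjugate to get (14x+9)/(√(4x²+14x+9)+2x); the denominator ~ 4x, so the limit is 14/4 = 7/2.
Limit = 7/2.

Final answer: 7/2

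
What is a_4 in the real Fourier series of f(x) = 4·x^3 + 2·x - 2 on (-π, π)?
a_4 = (1/π) ∫_{-π}^{π} f(x)·cos(4x) dx.
Evaluate the integral (use parity and integration by parts as needed): a_4 = 0.

Final answer: 0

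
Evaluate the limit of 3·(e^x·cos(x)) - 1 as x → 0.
Direct substitution at x = 0 gives 2.

Final answer: 2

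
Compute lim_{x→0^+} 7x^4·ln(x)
This is a 0·∞ indeterminate form at x → 0⁺.
Rewrite the product as 7·ln(x) / x^(-4) and apply L'Hôpital, or use the standard hierarchy x^(-4) ≫ |ln x| as x → 0⁺.
The indeterminate product → 0, so the limit = 0.

Final answer: 0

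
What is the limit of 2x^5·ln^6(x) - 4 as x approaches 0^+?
The product is a 0·∞ indeterminate form at x → 0⁺.
Rewrite the product as 2·ln^6(x) / x^(-5) and apply L'Hôpital, or use the standard hierarchy x^(-5) ≫ |ln x|^6 as x → 0⁺.
The indeterminate product → 0, so the limit = -4.

Final answer: -4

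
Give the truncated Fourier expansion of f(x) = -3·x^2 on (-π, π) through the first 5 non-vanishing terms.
12·cos(x) - 3·cos(2·x) + 4·cos(3·x)/3 - 3·cos(4·x)/4 - π^2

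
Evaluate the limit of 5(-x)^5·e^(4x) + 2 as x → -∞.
The product is a 0·∞ indeterminate form at x → -∞.
Rewrite the product as 5(-x)^5 / e^(-4x) (an ∞/∞ form) and apply L'Hôpital, or use the standard hierarchy e^(4|x|) ≫ |(-x)^5| as x → -∞.
The indeterminate product → 0, so the limit = 2.

Final answer: 2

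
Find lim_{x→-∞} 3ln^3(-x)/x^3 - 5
The quotient is an ∞/∞ indeterminate form as x → -∞.
Compare growth rates of the dominant terms (exponentials ≫ polynomials ≫ logarithms), or apply L'Hôpital's rule; the quotient → 0.
Adding the constant: 0 - 5 = -5. Limit = -5.

Final answer: -5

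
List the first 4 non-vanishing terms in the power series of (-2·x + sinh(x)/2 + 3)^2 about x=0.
x^3/2 + 9·x^2/4 - 9·x + 9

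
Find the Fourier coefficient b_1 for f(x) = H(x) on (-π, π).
b_1 = (1/π) ∫_{-π}^{π} f(x)·sin(1x) dx.
Evaluate the integral (use parity and integration by parts as needed): b_1 = 2/π.

Final answer: 2/π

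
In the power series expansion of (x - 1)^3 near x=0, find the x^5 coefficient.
Expand to order 5: (x - 1)^3 = x^3 - 3·x^2 + 3·x - 1 + O(x^6).
The coefficient of x^5 is 0.

Final answer: 0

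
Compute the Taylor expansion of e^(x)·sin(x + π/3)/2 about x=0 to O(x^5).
-√(3)·x^4/24 + x^3·(1/12 - √(3)/12) + x^2/4 + x·(1/4 + √(3)/4) + √(3)/4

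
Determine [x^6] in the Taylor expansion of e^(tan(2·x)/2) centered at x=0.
Expand to order 6: e^(tan(2·x)/2) = 779·x^6/240 + 337·x^5/120 + 11·x^4/8 + 3·x^3/2 + x^2/2 + x + 1 + O(x^7).
The coefficient of x^6 is 779/240.

Final answer: 779/240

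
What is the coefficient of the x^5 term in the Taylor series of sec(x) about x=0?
Expand to order 5: sec(x) = 5·x^4/24 + x^2/2 + 1 + O(x^6).
The coefficient of x^5 is 0.

Final answer: 0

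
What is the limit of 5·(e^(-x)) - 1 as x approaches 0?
Direct substitution at x = 0 gives 4.

Final answer: 4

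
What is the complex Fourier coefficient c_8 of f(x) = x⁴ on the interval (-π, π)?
Compute the real Fourier coefficients first: a_8 = -3/256 + π^2/8, b_8 = 0.
Then c_8 = (a_8 − i·b_8)/2 = -3/512 + π^2/16.

Final answer: -3/512 + π^2/16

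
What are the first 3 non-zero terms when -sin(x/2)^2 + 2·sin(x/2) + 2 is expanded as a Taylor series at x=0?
-x^2/4 + x + 2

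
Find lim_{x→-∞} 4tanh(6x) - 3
Evaluate the dominant behaviour as x → -∞; each term tends to a finite value or vanishes.
Limit = -7.

Final answer: -7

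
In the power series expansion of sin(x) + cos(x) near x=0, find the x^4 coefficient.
Expand to order 4: sin(x) + cos(x) = x^4/24 - x^3/6 - x^2/2 + x + 1 + O(x^5).
The coefficient of x^4 is 1/24.

Final answer: 1/24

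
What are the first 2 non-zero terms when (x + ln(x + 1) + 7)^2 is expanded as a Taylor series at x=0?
28·x + 49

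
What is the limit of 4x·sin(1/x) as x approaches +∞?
As x → +∞: let u = 1/x → 0⁺; then 4·x·sin(1/x) = 4·1·sin(u)/u → 4·1·1 = 4.
Limit = 4.

Final answer: 4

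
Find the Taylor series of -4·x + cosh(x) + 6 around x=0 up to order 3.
x^2/2 - 4·x + 7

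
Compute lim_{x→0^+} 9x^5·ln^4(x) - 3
The product is a 0·∞ indeterminate form at x → 0⁺.
Rewrite the product as 9·ln^4(x) / x^(-5) and apply L'Hôpital, or use the standard hierarchy x^(-5) ≫ |ln x|^4 as x → 0⁺.
The indeterminate product → 0, so the limit = -3.

Final answer: -3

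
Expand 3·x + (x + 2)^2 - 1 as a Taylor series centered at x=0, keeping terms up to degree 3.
x^2 + 7·x + 3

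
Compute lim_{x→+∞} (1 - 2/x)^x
As x → +∞: this is the defining limit (1 - 2/x)^x → e^(-2).
Limit = e^(-2).

Final answer: e^(-2)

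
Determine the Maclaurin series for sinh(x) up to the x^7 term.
x^7/5040 + x^5/120 + x^3/6 + x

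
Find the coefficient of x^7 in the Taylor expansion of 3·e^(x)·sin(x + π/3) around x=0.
Expand to order 7: 3·e^(x)·sin(x + π/3) = x^7·(-1/420 + √(3)/420) - x^6/60 + x^5·(-√(3)/20 - 1/20) - √(3)·x^4/4 + x^3·(1/2 - √(3)/2) + 3·x^2/2 + x·(3/2 + 3·√(3)/2) + 3·√(3)/2 + O(x^8).
The coefficient of x^7 is -1/420 + √(3)/420.

Final answer: -1/420 + √(3)/420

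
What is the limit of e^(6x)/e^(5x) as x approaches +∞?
This is an ∞/∞ indeterminate form as x → +∞.
Rewrite e^(6x)/e^(5x) = e^((6−5)x) = e^(x); the exponent coefficient is 1 > 0 so e^(x) → ∞.
Limit = ∞.

Final answer: ∞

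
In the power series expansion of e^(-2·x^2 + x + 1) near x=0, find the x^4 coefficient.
Expand to order 4: e^(-2·x^2 + x + 1) = 25·e·x^4/24 - 11·e·x^3/6 - 3·e·x^2/2 + e·x + e + O(x^5).
The coefficient of x^4 is 25·e/24.

Final answer: 25·e/24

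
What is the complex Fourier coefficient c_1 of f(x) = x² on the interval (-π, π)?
Compute the real Fourier coefficients first: a_1 = -4, b_1 = 0.
Then c_1 = (a_1 − i·b_1)/2 = -2.

Final answer: -2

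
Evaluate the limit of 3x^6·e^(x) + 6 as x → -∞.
The product is a 0·∞ indeterminate form at x → -∞.
Rewrite the product as 3x^6 / e^(-x) (an ∞/∞ form) and apply L'Hôpital, or use the standard hierarchy e^(|x|) ≫ |x^6| as x → -∞.
The indeterminate product → 0, so the limit = 6.

Final answer: 6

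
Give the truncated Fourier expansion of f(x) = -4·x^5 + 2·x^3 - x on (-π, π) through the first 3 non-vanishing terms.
(-986 - 8·π^4 + 164·π^2)·sin(x) + (-22·π^2 + 34 + 4·π^4)·sin(2·x) + (-8·π^4/3 - 446/81 + 196·π^2/27)·sin(3·x)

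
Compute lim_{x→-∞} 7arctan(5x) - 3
Evaluate the dominant behaviour as x → -∞; each term tends to a finite value or vanishes.
Limit = -7·π/2 - 3.

Final answer: -7·π/2 - 3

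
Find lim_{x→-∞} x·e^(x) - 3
The product is a 0·∞ indeterminate form at x → -∞.
Rewrite the product as x / e^(-x) (an ∞/∞ form) and apply L'Hôpital, or use the standard hierarchy e^(|x|) ≫ |x| as x → -∞.
The indeterminate product → 0, so the limit = -3.

Final answer: -3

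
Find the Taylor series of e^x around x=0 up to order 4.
x^4/24 + x^3/6 + x^2/2 + x + 1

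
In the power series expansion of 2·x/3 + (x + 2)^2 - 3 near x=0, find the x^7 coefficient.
Expand to order 7: 2·x/3 + (x + 2)^2 - 3 = x^2 + 14·x/3 + 1 + O(x^8).
The coefficient of x^7 is 0.

Final answer: 0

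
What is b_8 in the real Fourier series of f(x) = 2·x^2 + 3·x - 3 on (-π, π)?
b_8 = (1/π) ∫_{-π}^{π} f(x)·sin(8x) dx.
Evaluate the integral (use parity and integration by parts as needed): b_8 = -3/4.

Final answer: -3/4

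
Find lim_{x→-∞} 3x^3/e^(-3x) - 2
The quotient is an ∞/∞ indeterminate form as x → -∞.
Compare growth rates of the dominant terms (exponentials ≫ polynomials ≫ logarithms), or apply L'Hôpital's rule; the quotient → 0.
Adding the constant: 0 - 2 = -2. Limit = -2.

Final answer: -2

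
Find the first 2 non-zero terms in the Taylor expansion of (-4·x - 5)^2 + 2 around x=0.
40·x + 27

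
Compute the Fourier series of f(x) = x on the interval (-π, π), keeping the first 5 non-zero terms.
2·sin(x) - sin(2·x) + 2·sin(3·x)/3 - sin(4·x)/2 + 2·sin(5·x)/5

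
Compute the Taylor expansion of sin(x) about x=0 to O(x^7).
x^5/120 - x^3/6 + x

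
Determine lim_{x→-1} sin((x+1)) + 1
Direct substitution at x = -1 gives 1.

Final answer: 1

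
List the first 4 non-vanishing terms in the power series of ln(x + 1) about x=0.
-x^4/4 + x^3/3 - x^2/2 + x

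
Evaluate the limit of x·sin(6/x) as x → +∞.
As x → +∞: let u = 6/x → 0⁺; then x·sin(6/x) = 6·sin(u)/u → 6·1 = 6.
Limit = 6.

Final answer: 6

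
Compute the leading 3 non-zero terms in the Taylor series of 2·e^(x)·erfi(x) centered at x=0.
10·x^3/(3·√(π)) + 4·x^2/√(π) + 4·x/√(π)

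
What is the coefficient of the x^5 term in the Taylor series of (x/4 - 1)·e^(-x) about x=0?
Expand to order 5: (x/4 - 1)·e^(-x) = 3·x^5/160 - x^4/12 + 7·x^3/24 - 3·x^2/4 + 5·x/4 - 1 + O(x^6).
The coefficient of x^5 is 3/160.

Final answer: 3/160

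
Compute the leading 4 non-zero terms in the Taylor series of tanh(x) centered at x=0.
-17·x^7/315 + 2·x^5/15 - x^3/3 + x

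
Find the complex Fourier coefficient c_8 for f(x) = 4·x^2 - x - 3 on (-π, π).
Compute the real Fourier coefficients first: a_8 = 1/4, b_8 = 1/4.
Then c_8 = (a_8 − i·b_8)/2 = 1/8 - i/8.

Final answer: 1/8 - i/8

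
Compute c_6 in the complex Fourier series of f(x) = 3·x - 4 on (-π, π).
Compute the real Fourier coefficients first: a_6 = 0, b_6 = -1.
Then c_6 = (a_6 − i·b_6)/2 = i/2.

Final answer: i/2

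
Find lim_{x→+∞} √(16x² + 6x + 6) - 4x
As x → +∞: multiply by the conjugate to get (6x+6)/(√(16x²+6x+6)+4x); the denominator ~ 8x, so the limit is 6/8 = 3/4.
Limit = 3/4.

Final answer: 3/4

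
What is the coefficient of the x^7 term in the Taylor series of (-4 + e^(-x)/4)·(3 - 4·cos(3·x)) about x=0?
Expand to order 7: (-4 + e^(-x)/4)·(3 - 4·cos(3·x)) = -9827·x^7/20160 - 48061·x^6/2880 + 1261·x^5/480 + 5075·x^4/96 - 107·x^3/24 - 541·x^2/8 + x/4 + 15/4 + O(x^8).
The coefficient of x^7 is -9827/20160.

Final answer: -9827/20160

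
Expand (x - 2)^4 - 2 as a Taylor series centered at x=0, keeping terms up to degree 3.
-8·x^3 + 24·x^2 - 32·x + 14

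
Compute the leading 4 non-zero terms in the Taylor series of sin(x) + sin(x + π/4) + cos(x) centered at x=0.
x^3·(-1/6 - √(2)/12) + x^2·(-1/2 - √(2)/4) + x·(√(2)/2 + 1) + √(2)/2 + 1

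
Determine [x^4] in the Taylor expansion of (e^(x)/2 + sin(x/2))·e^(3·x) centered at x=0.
Expand to order 4: (e^(x)/2 + sin(x/2))·e^(3·x) = 361·x^4/48 + 121·x^3/16 + 11·x^2/2 + 5·x/2 + 1/2 + O(x^5).
The coefficient of x^4 is 361/48.

Final answer: 361/48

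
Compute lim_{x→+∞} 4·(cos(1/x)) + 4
Evaluate the dominant behaviour as x → +∞; each term tends to a finite value or vanishes.
Limit = 8.

Final answer: 8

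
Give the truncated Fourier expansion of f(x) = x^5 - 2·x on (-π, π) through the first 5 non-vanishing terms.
(-40·π^2 + 2·π^4 + 236)·sin(x) + (-π^4 - 11/2 + 5·π^2)·sin(2·x) + (-40·π^2/27 - 28/81 + 2·π^4/3)·sin(3·x) + (-π^4/2 + 49/64 + 5·π^2/8)·sin(4·x) + (-8·π^2/25 - 452/625 + 2·π^4/5)·sin(5·x)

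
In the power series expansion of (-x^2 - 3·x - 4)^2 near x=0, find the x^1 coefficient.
Expand to order 1: (-x^2 - 3·x - 4)^2 = 24·x + 16 + O(x^2).
The coefficient of x^1 is 24.

Final answer: 24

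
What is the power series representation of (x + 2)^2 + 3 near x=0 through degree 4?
x^2 + 4·x + 7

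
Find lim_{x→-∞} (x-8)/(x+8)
Evaluate the dominant behaviour as x → -∞; each term tends to a finite value or vanishes.
Limit = 1.

Final answer: 1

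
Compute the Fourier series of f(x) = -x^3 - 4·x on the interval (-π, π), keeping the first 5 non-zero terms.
(4 - 2·π^2)·sin(x) + (5/2 + π^2)·sin(2·x) + (-2·π^2/3 - 20/9)·sin(3·x) + (29/16 + π^2/2)·sin(4·x) + (-2·π^2/5 - 188/125)·sin(5·x)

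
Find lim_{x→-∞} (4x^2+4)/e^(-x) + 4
The quotient is an ∞/∞ indeterminate form as x → -∞.
Compare growth rates of the dominant terms (exponentials ≫ polynomials ≫ logarithms), or apply L'Hôpital's rule; the quotient → 0.
Adding the constant: 0 + 4 = 4. Limit = 4.

Final answer: 4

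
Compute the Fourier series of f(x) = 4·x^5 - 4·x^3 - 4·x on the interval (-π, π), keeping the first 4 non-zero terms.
(-168·π^2 + 8·π^4 + 1000)·sin(x) + (-4·π^4 - 32 + 24·π^2)·sin(2·x) + (-232·π^2/27 + 248/81 + 8·π^4/3)·sin(3·x) + (-2·π^4 + 5/16 + 9·π^2/2)·sin(4·x)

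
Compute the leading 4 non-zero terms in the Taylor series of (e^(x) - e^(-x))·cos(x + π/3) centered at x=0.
-x^5/30 - x^3/3 - √(3)·x^2 + x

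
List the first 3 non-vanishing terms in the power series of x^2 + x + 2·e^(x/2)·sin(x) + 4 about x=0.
2·x^2 + 3·x + 4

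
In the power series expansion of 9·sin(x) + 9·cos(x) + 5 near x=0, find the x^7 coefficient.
Expand to order 7: 9·sin(x) + 9·cos(x) + 5 = -x^7/560 - x^6/80 + 3·x^5/40 + 3·x^4/8 - 3·x^3/2 - 9·x^2/2 + 9·x + 14 + O(x^8).
The coefficient of x^7 is -1/560.

Final answer: -1/560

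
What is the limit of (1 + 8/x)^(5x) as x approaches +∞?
As x → +∞: write (1 + 8/x)^(5x) = ((1 + 8/x)^x)^5 → (e^8)^5 = e^40.
Limit = e^(40).

Final answer: e^(40)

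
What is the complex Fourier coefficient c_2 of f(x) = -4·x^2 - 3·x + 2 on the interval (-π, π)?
Compute the real Fourier coefficients first: a_2 = -4, b_2 = 3.
Then c_2 = (a_2 − i·b_2)/2 = -2 - 3·i/2.

Final answer: -2 - 3·i/2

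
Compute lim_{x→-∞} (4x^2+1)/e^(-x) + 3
The quotient is an ∞/∞ indeterminate form as x → -∞.
Compare growth rates of the dominant terms (exponentials ≫ polynomials ≫ logarithms), or apply L'Hôpital's rule; the quotient → 0.
Adding the constant: 0 + 3 = 3. Limit = 3.

Final answer: 3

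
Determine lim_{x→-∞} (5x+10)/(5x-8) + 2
Evaluate the dominant behaviour as x → -∞; each term tends to a finite value or vanishes.
Limit = 3.

Final answer: 3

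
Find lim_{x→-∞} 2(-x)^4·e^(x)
This is a 0·∞ indeterminate form at x → -∞.
Rewrite the product as 2(-x)^4 / e^(-x) (an ∞/∞ form) and apply L'Hôpital, or use the standard hierarchy e^(|x|) ≫ |(-x)^4| as x → -∞.
The indeterminate product → 0, so the limit = 0.

Final answer: 0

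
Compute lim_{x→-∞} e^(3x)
Evaluate the dominant behaviour as x → -∞; each term tends to a finite value or vanishes.
Limit = 0.

Final answer: 0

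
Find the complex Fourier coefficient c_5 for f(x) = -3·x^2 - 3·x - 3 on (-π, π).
Compute the real Fourier coefficients first: a_5 = 12/25, b_5 = -6/5.
Then c_5 = (a_5 − i·b_5)/2 = 6/25 + 3·i/5.

Final answer: 6/25 + 3·i/5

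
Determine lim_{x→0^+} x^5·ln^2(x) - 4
The product is a 0·∞ indeterminate form at x → 0⁺.
Rewrite the product as ln^2(x) / x^(-5) and apply L'Hôpital, or use the standard hierarchy x^(-5) ≫ |ln x|^2 as x → 0⁺.
The indeterminate product → 0, so the limit = -4.

Final answer: -4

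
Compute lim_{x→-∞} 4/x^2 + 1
Evaluate the dominant behaviour as x → -∞; each term tends to a finite value or vanishes.
Limit = 1.

Final answer: 1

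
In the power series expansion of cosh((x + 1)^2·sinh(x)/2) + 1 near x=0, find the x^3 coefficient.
Expand to order 3: cosh((x + 1)^2·sinh(x)/2) + 1 = x^3/2 + x^2/8 + 2 + O(x^4).
The coefficient of x^3 is 1/2.

Final answer: 1/2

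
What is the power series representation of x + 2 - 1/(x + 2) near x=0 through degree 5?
x^5/64 - x^4/32 + x^3/16 - x^2/8 + 5·x/4 + 3/2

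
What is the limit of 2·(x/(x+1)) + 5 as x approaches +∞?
Evaluate the dominant behaviour as x → +∞; each term tends to a finite value or vanishes.
Limit = 7.

Final answer: 7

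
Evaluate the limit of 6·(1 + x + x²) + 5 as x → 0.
Direct substitution at x = 0 gives 11.

Final answer: 11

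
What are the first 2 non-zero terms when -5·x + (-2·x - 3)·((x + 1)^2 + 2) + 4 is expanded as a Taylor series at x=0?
-17·x - 5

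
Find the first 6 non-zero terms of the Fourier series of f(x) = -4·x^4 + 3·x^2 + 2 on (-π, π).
(-204 + 32·π^2)·cos(x) + (15 - 8·π^2)·cos(2·x) + (-100/27 + 32·π^2/9)·cos(3·x) + (3/2 - 2·π^2)·cos(4·x) + (-492/625 + 32·π^2/25)·cos(5·x) - 4·π^4/5 + 2 + π^2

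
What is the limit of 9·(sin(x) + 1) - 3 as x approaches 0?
Direct substitution at x = 0 gives 6.

Final answer: 6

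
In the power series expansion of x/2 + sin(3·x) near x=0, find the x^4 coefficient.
Expand to order 4: x/2 + sin(3·x) = -9·x^3/2 + 7·x/2 + O(x^5).
The coefficient of x^4 is 0.

Final answer: 0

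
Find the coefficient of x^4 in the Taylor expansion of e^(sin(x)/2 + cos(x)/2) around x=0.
Expand to order 4: e^(sin(x)/2 + cos(x)/2) = -7·x^4·e^(1/2)/384 - 3·x^3·e^(1/2)/16 - x^2·e^(1/2)/8 + x·e^(1/2)/2 + e^(1/2) + O(x^5).
The coefficient of x^4 is -7·e^(1/2)/384.

Final answer: -7·e^(1/2)/384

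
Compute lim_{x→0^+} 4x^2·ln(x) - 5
The product is a 0·∞ indeterminate form at x → 0⁺.
Rewrite the product as 4·ln(x) / x^(-2) and apply L'Hôpital, or use the standard hierarchy x^(-2) ≫ |ln x| as x → 0⁺.
The indeterminate product → 0, so the limit = -5.

Final answer: -5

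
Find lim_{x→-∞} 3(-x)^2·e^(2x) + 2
The product is a 0·∞ indeterminate form at x → -∞.
Rewrite the product as 3(-x)^2 / e^(-2x) (an ∞/∞ form) and apply L'Hôpital, or use the standard hierarchy e^(2|x|) ≫ |(-x)^2| as x → -∞.
The indeterminate product → 0, so the limit = 2.

Final answer: 2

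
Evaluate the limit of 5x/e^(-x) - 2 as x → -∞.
The quotient is an ∞/∞ indeterminate form as x → -∞.
Compare growth rates of the dominant terms (exponentials ≫ polynomials ≫ logarithms), or apply L'Hôpital's rule; the quotient → 0.
Adding the constant: 0 - 2 = -2. Limit = -2.

Final answer: -2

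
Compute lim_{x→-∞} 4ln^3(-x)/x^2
This is an ∞/∞ indeterminate form as x → -∞.
Compare growth rates of the dominant terms (exponentials ≫ polynomials ≫ logarithms), or apply L'Hôpital's rule; the quotient → 0.
Limit = 0.

Final answer: 0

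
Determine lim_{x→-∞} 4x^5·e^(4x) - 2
The product is a 0·∞ indeterminate form at x → -∞.
Rewrite the product as 4x^5 / e^(-4x) (an ∞/∞ form) and apply L'Hôpital, or use the standard hierarchy e^(4|x|) ≫ |x^5| as x → -∞.
The indeterminate product → 0, so the limit = -2.

Final answer: -2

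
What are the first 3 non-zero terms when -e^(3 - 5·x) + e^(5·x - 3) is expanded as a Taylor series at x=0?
x^2·(-25·e^(3)/2 + 25·e^(-3)/2) + x·(5·e^(-3) + 5·e^(3)) - e^(3) + e^(-3)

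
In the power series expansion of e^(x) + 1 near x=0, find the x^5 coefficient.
Expand to order 5: e^(x) + 1 = x^5/120 + x^4/24 + x^3/6 + x^2/2 + x + 2 + O(x^6).
The coefficient of x^5 is 1/120.

Final answer: 1/120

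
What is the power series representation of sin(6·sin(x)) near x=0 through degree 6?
1657·x^5/20 - 37·x^3 + 6·x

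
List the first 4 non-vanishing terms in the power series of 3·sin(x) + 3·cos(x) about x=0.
-x^3/2 - 3·x^2/2 + 3·x + 3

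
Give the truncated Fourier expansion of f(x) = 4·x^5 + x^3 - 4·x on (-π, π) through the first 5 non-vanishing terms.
(-158·π^2 + 8·π^4 + 940)·sin(x) + (-4·π^4 - 49/2 + 19·π^2)·sin(2·x) + (-142·π^2/27 + 68/81 + 8·π^4/3)·sin(3·x) + (-2·π^4 + 5/4 + 2·π^2)·sin(4·x) + (-22·π^2/25 - 868/625 + 8·π^4/5)·sin(5·x)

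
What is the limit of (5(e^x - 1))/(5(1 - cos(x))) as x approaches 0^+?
Both numerator and denominator → 0 as x → 0^+; this is a 0/0 indeterminate form.
Expand each to leading order near x = 0: numerator ~ 5·x, denominator ~ 5·x^2/2.
The limit of the ratio is ∞.

Final answer: ∞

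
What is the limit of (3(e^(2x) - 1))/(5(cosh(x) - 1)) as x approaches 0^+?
Both numerator and denominator → 0 as x → 0^+; this is a 0/0 indeterminate form.
Expand each to leading order near x = 0: numerator ~ 6·x, denominator ~ 5·x^2/2.
The limit of the ratio is ∞.

Final answer: ∞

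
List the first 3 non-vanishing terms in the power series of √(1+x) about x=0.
-x^2/8 + x/2 + 1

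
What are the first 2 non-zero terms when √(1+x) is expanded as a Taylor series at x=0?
x/2 + 1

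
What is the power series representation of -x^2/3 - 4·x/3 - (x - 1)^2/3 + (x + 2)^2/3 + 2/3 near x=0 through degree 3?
-x^2/3 + 2·x/3 + 5/3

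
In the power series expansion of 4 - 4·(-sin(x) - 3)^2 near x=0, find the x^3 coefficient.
Expand to order 3: 4 - 4·(-sin(x) - 3)^2 = 4·x^3 - 4·x^2 - 24·x - 32 + O(x^4).
The coefficient of x^3 is 4.

Final answer: 4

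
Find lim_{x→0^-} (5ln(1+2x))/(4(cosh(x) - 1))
Both numerator and denominator → 0 as x → 0^-; this is a 0/0 indeterminate form.
Expand each to leading order near x = 0: numerator ~ 10·x, denominator ~ 2·x^2.
The limit of the ratio is -∞.

Final answer: -∞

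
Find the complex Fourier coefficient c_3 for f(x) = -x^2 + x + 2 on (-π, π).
Compute the real Fourier coefficients first: a_3 = 4/9, b_3 = 2/3.
Then c_3 = (a_3 − i·b_3)/2 = 2/9 - i/3.

Final answer: 2/9 - i/3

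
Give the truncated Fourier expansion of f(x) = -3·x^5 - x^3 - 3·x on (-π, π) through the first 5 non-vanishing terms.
(-714 - 6·π^4 + 118·π^2)·sin(x) + (-14·π^2 + 24 + 3·π^4)·sin(2·x) + (-2·π^4 - 122/27 + 34·π^2/9)·sin(3·x) + (-11·π^2/8 + 129/64 + 3·π^4/2)·sin(4·x) + (-6·π^4/5 - 834/625 + 14·π^2/25)·sin(5·x)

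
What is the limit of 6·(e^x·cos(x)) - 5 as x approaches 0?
Direct substitution at x = 0 gives 1.

Final answer: 1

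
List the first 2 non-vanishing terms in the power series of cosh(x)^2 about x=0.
x^2 + 1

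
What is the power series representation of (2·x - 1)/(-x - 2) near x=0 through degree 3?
-5·x^3/16 + 5·x^2/8 - 5·x/4 + 1/2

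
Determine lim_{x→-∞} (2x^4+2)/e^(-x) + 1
The quotient is an ∞/∞ indeterminate form as x → -∞.
Compare growth rates of the dominant terms (exponentials ≫ polynomials ≫ logarithms), or apply L'Hôpital's rule; the quotient → 0.
Adding the constant: 0 + 1 = 1. Limit = 1.

Final answer: 1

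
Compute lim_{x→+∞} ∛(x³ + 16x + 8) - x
This is an ∞ − ∞ indeterminate form.
Multiply by (A² + AB + B²)/(A² + AB + B²) where A = ∛(x³+16x + 8), B = x to use A³ − B³ = (A−B)(A²+AB+B²); the x³ terms cancel, leaving (16x + 8)/(A²+AB+B²) with denominator ~ 3x², so the limit is 0.
Limit = 0.

Final answer: 0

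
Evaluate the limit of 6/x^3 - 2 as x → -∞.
Evaluate the dominant behaviour as x → -∞; each term tends to a finite value or vanishes.
Limit = -2.

Final answer: -2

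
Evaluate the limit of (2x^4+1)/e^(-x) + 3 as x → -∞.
The quotient is an ∞/∞ indeterminate form as x → -∞.
Compare growth rates of the dominant terms (exponentials ≫ polynomials ≫ logarithms), or apply L'Hôpital's rule; the quotient → 0.
Adding the constant: 0 + 3 = 3. Limit = 3.

Final answer: 3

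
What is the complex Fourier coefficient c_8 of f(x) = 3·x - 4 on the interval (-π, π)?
Compute the real Fourier coefficients first: a_8 = 0, b_8 = -3/4.
Then c_8 = (a_8 − i·b_8)/2 = 3·i/8.

Final answer: 3·i/8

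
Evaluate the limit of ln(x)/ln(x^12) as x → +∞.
This is an ∞/∞ indeterminate form as x → +∞.
Write ln(x^12) = 12·ln(x), reducing the quotient to 1/12.
Limit = 1/12.

Final answer: 1/12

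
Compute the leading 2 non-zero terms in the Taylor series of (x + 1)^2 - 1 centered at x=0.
x^2 + 2·x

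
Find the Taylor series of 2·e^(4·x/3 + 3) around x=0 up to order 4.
64·x^4·e^(3)/243 + 64·x^3·e^(3)/81 + 16·x^2·e^(3)/9 + 8·x·e^(3)/3 + 2·e^(3)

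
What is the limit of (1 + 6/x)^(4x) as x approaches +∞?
As x → +∞: write (1 + 6/x)^(4x) = ((1 + 6/x)^x)^4 → (e^6)^4 = e^24.
Limit = e^(24).

Final answer: e^(24)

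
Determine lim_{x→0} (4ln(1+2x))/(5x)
Both numerator and denominator → 0 as x → 0; this is a 0/0 indeterminate form.
Expand each to leading order near x = 0: numerator ~ 8·x, denominator ~ 5·x.
The limit of the ratio is 8/5.

Final answer: 8/5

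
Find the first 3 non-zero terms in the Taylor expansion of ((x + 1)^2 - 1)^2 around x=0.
x^4 + 4·x^3 + 4·x^2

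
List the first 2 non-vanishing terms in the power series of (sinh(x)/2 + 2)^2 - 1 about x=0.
2·x + 3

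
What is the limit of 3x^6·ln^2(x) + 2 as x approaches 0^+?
The product is a 0·∞ indeterminate form at x → 0⁺.
Rewrite the product as 3·ln^2(x) / x^(-6) and apply L'Hôpital, or use the standard hierarchy x^(-6) ≫ |ln x|^2 as x → 0⁺.
The indeterminate product → 0, so the limit = 2.

Final answer: 2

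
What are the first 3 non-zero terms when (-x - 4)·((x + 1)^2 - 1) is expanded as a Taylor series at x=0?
-x^3 - 6·x^2 - 8·x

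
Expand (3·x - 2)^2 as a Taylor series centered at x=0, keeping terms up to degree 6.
9·x^2 - 12·x + 4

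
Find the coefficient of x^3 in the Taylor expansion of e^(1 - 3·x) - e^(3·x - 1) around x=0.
Expand to order 3: e^(1 - 3·x) - e^(3·x - 1) = x^3·(-9·e/2 - 9·e^(-1)/2) + x^2·(-9·e^(-1)/2 + 9·e/2) + x·(-3·e - 3·e^(-1)) - e^(-1) + e + O(x^4).
The coefficient of x^3 is -9·e/2 - 9·e^(-1)/2.

Final answer: -9·e/2 - 9·e^(-1)/2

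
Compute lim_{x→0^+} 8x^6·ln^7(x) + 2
The product is a 0·∞ indeterminate form at x → 0⁺.
Rewrite the product as 8·ln^7(x) / x^(-6) and apply L'Hôpital, or use the standard hierarchy x^(-6) ≫ |ln x|^7 as x → 0⁺.
The indeterminate product → 0, so the limit = 2.

Final answer: 2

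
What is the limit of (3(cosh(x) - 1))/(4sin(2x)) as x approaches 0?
Both numerator and denominator → 0 as x → 0; this is a 0/0 indeterminate form.
Expand each to leading order near x = 0: numerator ~ 3·x^2/2, denominator ~ 8·x.
The limit of the ratio is 0.

Final answer: 0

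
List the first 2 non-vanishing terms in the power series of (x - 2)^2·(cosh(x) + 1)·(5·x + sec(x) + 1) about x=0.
24·x + 16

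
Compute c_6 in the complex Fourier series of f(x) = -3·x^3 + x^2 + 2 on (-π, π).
Compute the real Fourier coefficients first: a_6 = 1/9, b_6 = -1/6 + π^2.
Then c_6 = (a_6 − i·b_6)/2 = 1/18 - i·π^2/2 + i/12.

Final answer: 1/18 - i·π^2/2 + i/12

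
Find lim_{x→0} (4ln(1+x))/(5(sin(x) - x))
Both numerator and denominator → 0 as x → 0; this is a 0/0 indeterminate form.
Expand each to leading order near x = 0: numerator ~ 4·x, denominator ~ -5·x^3/6.
The limit of the ratio is -∞.

Final answer: -∞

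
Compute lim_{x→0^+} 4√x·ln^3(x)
This is a 0·∞ indeterminate form at x → 0⁺.
Rewrite the product as 4·ln^3(x) / x^(-1/2) and apply L'Hôpital, or use the standard hierarchy x^(-1/2) ≫ |ln x|^3 as x → 0⁺.
The indeterminate product → 0, so the limit = 0.

Final answer: 0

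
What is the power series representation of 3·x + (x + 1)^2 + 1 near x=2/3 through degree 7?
52/9 + 19·(x - 2/3)/3 + (x - 2/3)^2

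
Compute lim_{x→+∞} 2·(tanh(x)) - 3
Evaluate the dominant behaviour as x → +∞; each term tends to a finite value or vanishes.
Limit = -1.

Final answer: -1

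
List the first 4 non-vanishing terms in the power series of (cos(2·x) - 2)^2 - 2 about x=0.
-112·x^6/45 + 8·x^4/3 + 4·x^2 - 1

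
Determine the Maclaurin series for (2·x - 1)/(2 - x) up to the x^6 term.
3·x^6/128 + 3·x^5/64 + 3·x^4/32 + 3·x^3/16 + 3·x^2/8 + 3·x/4 - 1/2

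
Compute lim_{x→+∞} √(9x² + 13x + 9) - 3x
As x → +∞: multiply by the conjugate to get (13x+9)/(√(9x²+13x+9)+3x); the denominator ~ 6x, so the limit is 13/6.
Limit = 13/6.

Final answer: 13/6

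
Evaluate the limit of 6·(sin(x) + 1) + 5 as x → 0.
Direct substitution at x = 0 gives 11.

Final answer: 11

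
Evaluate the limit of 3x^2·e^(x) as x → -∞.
This is a 0·∞ indeterminate form at x → -∞.
Rewrite the product as 3x^2 / e^(-x) (an ∞/∞ form) and apply L'Hôpital, or use the standard hierarchy e^(|x|) ≫ |x^2| as x → -∞.
The indeterminate product → 0, so the limit = 0.

Final answer: 0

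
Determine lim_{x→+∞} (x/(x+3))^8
As x → +∞: x/(x+3) = 1/(1 + 3/x) → 1, and the 8th power of a limit-1 base also → 1.
Limit = 1.

Final answer: 1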